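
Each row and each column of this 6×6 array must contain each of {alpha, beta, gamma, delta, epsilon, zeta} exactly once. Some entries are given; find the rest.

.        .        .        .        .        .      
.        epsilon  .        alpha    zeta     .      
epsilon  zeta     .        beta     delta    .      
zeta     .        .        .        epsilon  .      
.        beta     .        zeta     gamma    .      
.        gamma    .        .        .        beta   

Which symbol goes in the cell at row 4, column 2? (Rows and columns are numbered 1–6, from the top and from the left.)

At row 6, column 5: row 6 has {beta,gamma}; column 5 has {gamma,delta,epsilon,zeta}; that leaves alpha.
At row 1, column 5: row 1 is empty so far; column 5 has {alpha,gamma,delta,epsilon,zeta}; that leaves beta.
At row 6, column 1: row 6 has {alpha,beta,gamma}; column 1 has {epsilon,zeta}; that leaves delta.
At row 6, column 4: row 6 has {alpha,beta,gamma,delta}; column 4 has {alpha,beta,zeta}; that leaves epsilon.
At row 5, column 1: row 5 has {beta,gamma,zeta}; column 1 has {delta,epsilon,zeta}; that leaves alpha.
At row 6, column 3: row 6 has {alpha,beta,gamma,delta,epsilon}; column 3 is empty so far; that leaves zeta.
At row 1, column 1: row 1 has {beta}; column 1 has {alpha,delta,epsilon,zeta}; that leaves gamma.
At row 1, column 4: row 1 has {beta,gamma}; column 4 has {alpha,beta,epsilon,zeta}; that leaves delta.
At row 2, column 1: row 2 has {alpha,epsilon,zeta}; column 1 has {alpha,gamma,delta,epsilon,zeta}; that leaves beta.
At row 4, column 4: row 4 has {epsilon,zeta}; column 4 has {alpha,beta,delta,epsilon,zeta}; that leaves gamma.
At row 1, column 2: row 1 has {beta,gamma,delta}; column 2 has {beta,gamma,epsilon,zeta}; that leaves alpha.
At row 1, column 3: row 1 has {alpha,beta,gamma,delta}; column 3 has {zeta}; that leaves epsilon.
At row 1, column 6: row 1 has {alpha,beta,gamma,delta,epsilon}; column 6 has {beta}; that leaves zeta.
At row 4, column 2: row 4 has {gamma,epsilon,zeta}; column 2 has {alpha,beta,gamma,epsilon,zeta}; that leaves delta.

delta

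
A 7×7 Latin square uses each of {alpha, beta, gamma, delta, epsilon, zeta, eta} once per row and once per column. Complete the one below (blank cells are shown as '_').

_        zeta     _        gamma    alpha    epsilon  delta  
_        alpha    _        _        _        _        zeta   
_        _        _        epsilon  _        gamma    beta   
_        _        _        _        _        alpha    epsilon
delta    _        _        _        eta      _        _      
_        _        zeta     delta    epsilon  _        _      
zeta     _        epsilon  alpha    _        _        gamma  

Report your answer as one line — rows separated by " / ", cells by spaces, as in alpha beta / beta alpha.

(r5,c7): row 5 has {delta,eta}; column 7 has {beta,gamma,delta,epsilon,zeta}, so it must be alpha.
(r6,c7): row 6 has {delta,epsilon,zeta}; column 7 has {alpha,beta,gamma,delta,epsilon,zeta}, so it must be eta.
(r6,c6): row 6 has {delta,epsilon,zeta,eta}; column 6 has {alpha,gamma,epsilon}, so it must be beta.
(r5,c6): row 5 has {alpha,delta,eta}; column 6 has {alpha,beta,gamma,epsilon}, so it must be zeta.
(r6,c2): row 6 has {beta,delta,epsilon,zeta,eta}; column 2 has {alpha,zeta}, so it must be gamma.
(r5,c4): row 5 has {alpha,delta,zeta,eta}; column 4 has {alpha,gamma,delta,epsilon}, so it must be beta.
(r6,c1): row 6 has {beta,gamma,delta,epsilon,zeta,eta}; column 1 has {delta,zeta}, so it must be alpha.
(r2,c4): row 2 has {alpha,zeta}; column 4 has {alpha,beta,gamma,delta,epsilon}, so it must be eta.
(r2,c6): row 2 has {alpha,zeta,eta}; column 6 has {alpha,beta,gamma,epsilon,zeta}, so it must be delta.
(r3,c1): row 3 has {beta,gamma,epsilon}; column 1 has {alpha,delta,zeta}, so it must be eta.
(r3,c2): row 3 has {beta,gamma,epsilon,eta}; column 2 has {alpha,gamma,zeta}, so it must be delta.
(r3,c3): row 3 has {beta,gamma,delta,epsilon,eta}; column 3 has {epsilon,zeta}, so it must be alpha.
(r3,c5): row 3 has {alpha,beta,gamma,delta,epsilon,eta}; column 5 has {alpha,epsilon,eta}, so it must be zeta.
(r4,c4): row 4 has {alpha,epsilon}; column 4 has {alpha,beta,gamma,delta,epsilon,eta}, so it must be zeta.
(r5,c2): row 5 has {alpha,beta,delta,zeta,eta}; column 2 has {alpha,gamma,delta,zeta}, so it must be epsilon.
(r5,c3): row 5 has {alpha,beta,delta,epsilon,zeta,eta}; column 3 has {alpha,epsilon,zeta}, so it must be gamma.
(r7,c6): row 7 has {alpha,gamma,epsilon,zeta}; column 6 has {alpha,beta,gamma,delta,epsilon,zeta}, so it must be eta.
(r1,c1): row 1 has {alpha,gamma,delta,epsilon,zeta}; column 1 has {alpha,delta,zeta,eta}, so it must be beta.
(r1,c3): row 1 has {alpha,beta,gamma,delta,epsilon,zeta}; column 3 has {alpha,gamma,epsilon,zeta}, so it must be eta.
(r2,c3): row 2 has {alpha,delta,zeta,eta}; column 3 has {alpha,gamma,epsilon,zeta,eta}, so it must be beta.
(r2,c5): row 2 has {alpha,beta,delta,zeta,eta}; column 5 has {alpha,epsilon,zeta,eta}, so it must be gamma.
(r4,c1): row 4 has {alpha,epsilon,zeta}; column 1 has {alpha,beta,delta,zeta,eta}, so it must be gamma.
(r4,c3): row 4 has {alpha,gamma,epsilon,zeta}; column 3 has {alpha,beta,gamma,epsilon,zeta,eta}, so it must be delta.
(r4,c5): row 4 has {alpha,gamma,delta,epsilon,zeta}; column 5 has {alpha,gamma,epsilon,zeta,eta}, so it must be beta.
(r7,c2): row 7 has {alpha,gamma,epsilon,zeta,eta}; column 2 has {alpha,gamma,delta,epsilon,zeta}, so it must be beta.
(r7,c5): row 7 has {alpha,beta,gamma,epsilon,zeta,eta}; column 5 has {alpha,beta,gamma,epsilon,zeta,eta}, so it must be delta.
(r2,c1): row 2 has {alpha,beta,gamma,delta,zeta,eta}; column 1 has {alpha,beta,gamma,delta,zeta,eta}, so it must be epsilon.
(r4,c2): row 4 has {alpha,beta,gamma,delta,epsilon,zeta}; column 2 has {alpha,beta,gamma,delta,epsilon,zeta}, so it must be eta.

beta zeta eta gamma alpha epsilon delta / epsilon alpha beta eta gamma delta zeta / eta delta alpha epsilon zeta gamma beta / gamma eta delta zeta beta alpha epsilon / delta epsilon gamma beta eta zeta alpha / alpha gamma zeta delta epsilon beta eta / zeta beta epsilon alpha delta eta gamma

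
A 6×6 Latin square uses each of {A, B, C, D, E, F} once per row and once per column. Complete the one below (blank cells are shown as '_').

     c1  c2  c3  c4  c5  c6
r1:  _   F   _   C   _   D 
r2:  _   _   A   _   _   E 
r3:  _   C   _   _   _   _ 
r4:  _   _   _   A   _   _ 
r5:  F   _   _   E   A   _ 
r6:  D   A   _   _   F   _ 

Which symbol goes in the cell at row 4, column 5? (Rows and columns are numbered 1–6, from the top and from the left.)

C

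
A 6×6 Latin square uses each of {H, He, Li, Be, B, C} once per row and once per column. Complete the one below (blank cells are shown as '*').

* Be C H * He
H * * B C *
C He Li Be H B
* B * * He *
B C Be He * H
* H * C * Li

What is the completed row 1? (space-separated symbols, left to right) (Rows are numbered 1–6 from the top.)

row 1 has {H,He,Be,C}; column 1 has {H,B,C} — only Li is left for (r1,c1).
row 1 has {H,He,Li,Be,C}; column 5 has {H,He,C} — only B is left for (r1,c5).

Li Be C H B He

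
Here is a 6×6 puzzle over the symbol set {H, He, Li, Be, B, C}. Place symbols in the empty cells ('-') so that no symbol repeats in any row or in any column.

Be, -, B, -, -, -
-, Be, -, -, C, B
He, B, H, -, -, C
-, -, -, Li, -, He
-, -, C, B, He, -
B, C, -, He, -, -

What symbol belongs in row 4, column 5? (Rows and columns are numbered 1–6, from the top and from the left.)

B

At row 2, column 4: row 2 has {Be,B,C}; column 4 has {He,Li,B}; that leaves H.
At row 3, column 4: row 3 has {H,He,B,C}; column 4 has {H,He,Li,B}; that leaves Be.
At row 3, column 5: row 3 has {H,He,Be,B,C}; column 5 has {He,C}; that leaves Li.
At row 4, column 2: row 4 has {He,Li}; column 2 has {Be,B,C}; that leaves H.
At row 4, column 3: row 4 has {H,He,Li}; column 3 has {H,B,C}; that leaves Be.
At row 4, column 5: row 4 has {H,He,Li,Be}; column 5 has {He,Li,C}; that leaves B.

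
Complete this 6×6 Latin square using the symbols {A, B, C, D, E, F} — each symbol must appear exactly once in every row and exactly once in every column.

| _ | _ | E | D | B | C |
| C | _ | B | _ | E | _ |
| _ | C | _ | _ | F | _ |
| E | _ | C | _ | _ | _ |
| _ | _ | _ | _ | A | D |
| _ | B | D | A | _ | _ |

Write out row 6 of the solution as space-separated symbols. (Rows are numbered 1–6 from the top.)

F B D A C E

(r2,c4): row 2 has {B,C,E}; column 4 has {A,D}, so it must be F.
(r2,c6): row 2 has {B,C,E,F}; column 6 has {C,D}, so it must be A.
(r3,c3): row 3 has {C,F}; column 3 has {B,C,D,E}, so it must be A.
(r4,c4): row 4 has {C,E}; column 4 has {A,D,F}, so it must be B.
(r4,c5): row 4 has {B,C,E}; column 5 has {A,B,E,F}, so it must be D.
(r4,c6): row 4 has {B,C,D,E}; column 6 has {A,C,D}, so it must be F.
(r5,c3): row 5 has {A,D}; column 3 has {A,B,C,D,E}, so it must be F.
(r6,c1): row 6 has {A,B,D}; column 1 has {C,E}, so it must be F.
(r6,c5): row 6 has {A,B,D,F}; column 5 has {A,B,D,E,F}, so it must be C.
(r6,c6): row 6 has {A,B,C,D,F}; column 6 has {A,C,D,F}, so it must be E.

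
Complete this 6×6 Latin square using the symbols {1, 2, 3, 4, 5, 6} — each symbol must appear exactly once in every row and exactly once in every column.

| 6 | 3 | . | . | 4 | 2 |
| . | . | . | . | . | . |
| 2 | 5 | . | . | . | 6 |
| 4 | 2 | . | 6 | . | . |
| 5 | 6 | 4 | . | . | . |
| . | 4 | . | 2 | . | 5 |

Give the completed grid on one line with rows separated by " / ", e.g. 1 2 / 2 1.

6 3 5 1 4 2 / 3 1 2 5 6 4 / 2 5 3 4 1 6 / 4 2 1 6 5 3 / 5 6 4 3 2 1 / 1 4 6 2 3 5

(r2,c2) = 1
(r2,c1) = 3
(r2,c6) = 4
(r6,c1) = 1
(r2,c4) = 5
(r1,c4) = 1
(r5,c4) = 3
(r5,c6) = 1
(r1,c3) = 5
(r3,c4) = 4
(r4,c6) = 3
(r5,c5) = 2
(r2,c5) = 6
(r4,c3) = 1
(r4,c5) = 5
(r6,c5) = 3
(r2,c3) = 2
(r3,c3) = 3
(r3,c5) = 1
(r6,c3) = 6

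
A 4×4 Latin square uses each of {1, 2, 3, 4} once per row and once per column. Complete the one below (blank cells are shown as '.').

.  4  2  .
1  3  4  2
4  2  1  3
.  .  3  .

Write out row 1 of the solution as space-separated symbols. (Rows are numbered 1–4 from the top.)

row 1 has {2,4}; column 1 has {1,4} — only 3 is left for (r1,c1).
row 1 has {2,3,4}; column 4 has {2,3} — only 1 is left for (r1,c4).

3 4 2 1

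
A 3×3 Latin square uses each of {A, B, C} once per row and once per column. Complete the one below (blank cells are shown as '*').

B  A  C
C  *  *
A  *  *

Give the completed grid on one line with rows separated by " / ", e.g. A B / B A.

B A C / C B A / A C B

row 2 has {C}; column 2 has {A} — only B is left for (r2,c2).
row 2 has {B,C}; column 3 has {C} — only A is left for (r2,c3).
row 3 has {A}; column 2 has {A,B} — only C is left for (r3,c2).
row 3 has {A,C}; column 3 has {A,C} — only B is left for (r3,c3).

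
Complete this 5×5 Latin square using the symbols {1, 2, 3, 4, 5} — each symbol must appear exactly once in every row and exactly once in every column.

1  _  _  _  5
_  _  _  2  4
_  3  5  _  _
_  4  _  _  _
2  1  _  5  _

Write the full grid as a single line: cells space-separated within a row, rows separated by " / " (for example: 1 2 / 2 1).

1 2 3 4 5 / 3 5 1 2 4 / 4 3 5 1 2 / 5 4 2 3 1 / 2 1 4 5 3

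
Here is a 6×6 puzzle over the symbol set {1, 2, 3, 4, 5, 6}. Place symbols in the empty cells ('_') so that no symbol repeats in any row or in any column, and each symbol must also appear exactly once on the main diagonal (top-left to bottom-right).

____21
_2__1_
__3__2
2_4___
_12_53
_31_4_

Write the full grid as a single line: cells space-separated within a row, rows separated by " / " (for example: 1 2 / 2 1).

(r3,c5): row 3 has {2,3}; column 5 has {1,2,4,5}, so it must be 6.
(r4,c5): row 4 has {2,4}; column 5 has {1,2,4,5,6}, so it must be 3.
(r6,c6): row 6 has {1,3,4}; column 6 has {1,2,3}; the diagonal has {2,3,5}, so it must be 6.
(r1,c1): row 1 has {1,2}; column 1 has {2}; the diagonal has {2,3,5,6}, so it must be 4.
(r4,c4): row 4 has {2,3,4}; column 4 is empty so far; the diagonal has {2,3,4,5,6}, so it must be 1.
(r4,c6): row 4 has {1,2,3,4}; column 6 has {1,2,3,6}, so it must be 5.
(r5,c1): row 5 has {1,2,3,5}; column 1 has {2,4}, so it must be 6.
(r5,c4): row 5 has {1,2,3,5,6}; column 4 has {1}, so it must be 4.
(r6,c1): row 6 has {1,3,4,6}; column 1 has {2,4,6}, so it must be 5.
(r6,c4): row 6 has {1,3,4,5,6}; column 4 has {1,4}, so it must be 2.
(r2,c1): row 2 has {1,2}; column 1 has {2,4,5,6}, so it must be 3.
(r2,c6): row 2 has {1,2,3}; column 6 has {1,2,3,5,6}, so it must be 4.
(r3,c1): row 3 has {2,3,6}; column 1 has {2,3,4,5,6}, so it must be 1.
(r3,c4): row 3 has {1,2,3,6}; column 4 has {1,2,4}, so it must be 5.
(r4,c2): row 4 has {1,2,3,4,5}; column 2 has {1,2,3}, so it must be 6.
(r1,c2): row 1 has {1,2,4}; column 2 has {1,2,3,6}, so it must be 5.
(r1,c3): row 1 has {1,2,4,5}; column 3 has {1,2,3,4}, so it must be 6.
(r1,c4): row 1 has {1,2,4,5,6}; column 4 has {1,2,4,5}, so it must be 3.
(r2,c3): row 2 has {1,2,3,4}; column 3 has {1,2,3,4,6}, so it must be 5.
(r2,c4): row 2 has {1,2,3,4,5}; column 4 has {1,2,3,4,5}, so it must be 6.
(r3,c2): row 3 has {1,2,3,5,6}; column 2 has {1,2,3,5,6}, so it must be 4.

4 5 6 3 2 1 / 3 2 5 6 1 4 / 1 4 3 5 6 2 / 2 6 4 1 3 5 / 6 1 2 4 5 3 / 5 3 1 2 4 6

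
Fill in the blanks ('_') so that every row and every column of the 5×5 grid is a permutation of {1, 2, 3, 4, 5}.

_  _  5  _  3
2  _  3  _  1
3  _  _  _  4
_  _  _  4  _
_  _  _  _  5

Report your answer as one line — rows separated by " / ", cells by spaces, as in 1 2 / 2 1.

row 2 has {1,2,3}; column 4 has {4} — only 5 is left for (r2,c4).
row 4 has {4}; column 5 has {1,3,4,5} — only 2 is left for (r4,c5).
row 2 has {1,2,3,5}; column 2 is empty so far — only 4 is left for (r2,c2).
row 4 has {2,4}; column 3 has {3,5} — only 1 is left for (r4,c3).
row 3 has {3,4}; column 3 has {1,3,5} — only 2 is left for (r3,c3).
row 3 has {2,3,4}; column 4 has {4,5} — only 1 is left for (r3,c4).
row 4 has {1,2,4}; column 1 has {2,3} — only 5 is left for (r4,c1).
row 4 has {1,2,4,5}; column 2 has {4} — only 3 is left for (r4,c2).
row 5 has {5}; column 3 has {1,2,3,5} — only 4 is left for (r5,c3).
row 1 has {3,5}; column 4 has {1,4,5} — only 2 is left for (r1,c4).
row 3 has {1,2,3,4}; column 2 has {3,4} — only 5 is left for (r3,c2).
row 5 has {4,5}; column 1 has {2,3,5} — only 1 is left for (r5,c1).
row 5 has {1,4,5}; column 2 has {3,4,5} — only 2 is left for (r5,c2).
row 5 has {1,2,4,5}; column 4 has {1,2,4,5} — only 3 is left for (r5,c4).
row 1 has {2,3,5}; column 1 has {1,2,3,5} — only 4 is left for (r1,c1).
row 1 has {2,3,4,5}; column 2 has {2,3,4,5} — only 1 is left for (r1,c2).

4 1 5 2 3 / 2 4 3 5 1 / 3 5 2 1 4 / 5 3 1 4 2 / 1 2 4 3 5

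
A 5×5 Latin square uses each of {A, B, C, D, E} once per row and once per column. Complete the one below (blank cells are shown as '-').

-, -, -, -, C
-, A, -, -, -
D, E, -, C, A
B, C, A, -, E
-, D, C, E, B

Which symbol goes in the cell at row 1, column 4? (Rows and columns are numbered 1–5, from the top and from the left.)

(r1,c2) = B
(r2,c5) = D
(r3,c3) = B
(r4,c4) = D
(r5,c1) = A
(r1,c1) = E
(r1,c3) = D
(r1,c4) = A

A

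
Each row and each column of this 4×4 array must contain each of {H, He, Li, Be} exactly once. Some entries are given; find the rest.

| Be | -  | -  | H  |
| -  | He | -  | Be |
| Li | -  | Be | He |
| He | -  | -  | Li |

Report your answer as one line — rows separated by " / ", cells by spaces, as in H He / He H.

Be Li He H / H He Li Be / Li H Be He / He Be H Li

row 1 has {H,Be}; column 2 has {He} — only Li is left for (r1,c2).
row 1 has {H,Li,Be}; column 3 has {Be} — only He is left for (r1,c3).
row 2 has {He,Be}; column 1 has {He,Li,Be} — only H is left for (r2,c1).
row 2 has {H,He,Be}; column 3 has {He,Be} — only Li is left for (r2,c3).
row 3 has {He,Li,Be}; column 2 has {He,Li} — only H is left for (r3,c2).
row 4 has {He,Li}; column 2 has {H,He,Li} — only Be is left for (r4,c2).
row 4 has {He,Li,Be}; column 3 has {He,Li,Be} — only H is left for (r4,c3).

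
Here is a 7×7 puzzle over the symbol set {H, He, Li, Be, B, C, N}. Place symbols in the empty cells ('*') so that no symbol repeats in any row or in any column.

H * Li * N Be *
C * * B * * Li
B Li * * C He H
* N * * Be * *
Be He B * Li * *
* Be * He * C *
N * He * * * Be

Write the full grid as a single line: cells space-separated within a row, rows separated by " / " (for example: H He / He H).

(r1,c4): row 1 has {H,Li,Be,N}; column 4 has {He,B}, so it must be C.
(r2,c2): row 2 has {Li,B,C}; column 2 has {He,Li,Be,N}, so it must be H.
(r2,c5): row 2 has {H,Li,B,C}; column 5 has {Li,Be,C,N}, so it must be He.
(r2,c6): row 2 has {H,He,Li,B,C}; column 6 has {He,Be,C}, so it must be N.
(r5,c6): row 5 has {He,Li,Be,B}; column 6 has {He,Be,C,N}, so it must be H.
(r6,c1): row 6 has {He,Be,C}; column 1 has {H,Be,B,C,N}, so it must be Li.
(r1,c2): row 1 has {H,Li,Be,C,N}; column 2 has {H,He,Li,Be,N}, so it must be B.
(r1,c7): row 1 has {H,Li,Be,B,C,N}; column 7 has {H,Li,Be}, so it must be He.
(r2,c3): row 2 has {H,He,Li,B,C,N}; column 3 has {He,Li,B}, so it must be Be.
(r3,c3): row 3 has {H,He,Li,B,C}; column 3 has {He,Li,Be,B}, so it must be N.
(r3,c4): row 3 has {H,He,Li,B,C,N}; column 4 has {He,B,C}, so it must be Be.
(r4,c1): row 4 has {Be,N}; column 1 has {H,Li,Be,B,C,N}, so it must be He.
(r5,c4): row 5 has {H,He,Li,Be,B}; column 4 has {He,Be,B,C}, so it must be N.
(r5,c7): row 5 has {H,He,Li,Be,B,N}; column 7 has {H,He,Li,Be}, so it must be C.
(r6,c3): row 6 has {He,Li,Be,C}; column 3 has {He,Li,Be,B,N}, so it must be H.
(r6,c5): row 6 has {H,He,Li,Be,C}; column 5 has {He,Li,Be,C,N}, so it must be B.
(r6,c7): row 6 has {H,He,Li,Be,B,C}; column 7 has {H,He,Li,Be,C}, so it must be N.
(r7,c2): row 7 has {He,Be,N}; column 2 has {H,He,Li,Be,B,N}, so it must be C.
(r7,c5): row 7 has {He,Be,C,N}; column 5 has {He,Li,Be,B,C,N}, so it must be H.
(r4,c3): row 4 has {He,Be,N}; column 3 has {H,He,Li,Be,B,N}, so it must be C.
(r4,c7): row 4 has {He,Be,C,N}; column 7 has {H,He,Li,Be,C,N}, so it must be B.
(r7,c4): row 7 has {H,He,Be,C,N}; column 4 has {He,Be,B,C,N}, so it must be Li.
(r7,c6): row 7 has {H,He,Li,Be,C,N}; column 6 has {H,He,Be,C,N}, so it must be B.
(r4,c4): row 4 has {He,Be,B,C,N}; column 4 has {He,Li,Be,B,C,N}, so it must be H.
(r4,c6): row 4 has {H,He,Be,B,C,N}; column 6 has {H,He,Be,B,C,N}, so it must be Li.

H B Li C N Be He / C H Be B He N Li / B Li N Be C He H / He N C H Be Li B / Be He B N Li H C / Li Be H He B C N / N C He Li H B Be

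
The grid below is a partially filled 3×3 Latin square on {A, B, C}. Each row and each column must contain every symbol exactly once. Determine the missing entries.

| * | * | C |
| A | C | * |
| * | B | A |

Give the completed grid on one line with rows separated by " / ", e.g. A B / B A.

(r1,c1) = B
(r1,c2) = A
(r2,c3) = B
(r3,c1) = C

B A C / A C B / C B A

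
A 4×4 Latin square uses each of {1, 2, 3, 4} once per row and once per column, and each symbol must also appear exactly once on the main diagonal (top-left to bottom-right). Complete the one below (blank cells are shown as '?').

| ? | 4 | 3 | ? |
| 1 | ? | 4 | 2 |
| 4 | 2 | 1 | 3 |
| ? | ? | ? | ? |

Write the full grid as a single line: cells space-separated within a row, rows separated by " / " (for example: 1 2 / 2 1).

(r1,c1) = 2
(r1,c4) = 1
(r2,c2) = 3
(r4,c1) = 3
(r4,c2) = 1
(r4,c3) = 2
(r4,c4) = 4

2 4 3 1 / 1 3 4 2 / 4 2 1 3 / 3 1 2 4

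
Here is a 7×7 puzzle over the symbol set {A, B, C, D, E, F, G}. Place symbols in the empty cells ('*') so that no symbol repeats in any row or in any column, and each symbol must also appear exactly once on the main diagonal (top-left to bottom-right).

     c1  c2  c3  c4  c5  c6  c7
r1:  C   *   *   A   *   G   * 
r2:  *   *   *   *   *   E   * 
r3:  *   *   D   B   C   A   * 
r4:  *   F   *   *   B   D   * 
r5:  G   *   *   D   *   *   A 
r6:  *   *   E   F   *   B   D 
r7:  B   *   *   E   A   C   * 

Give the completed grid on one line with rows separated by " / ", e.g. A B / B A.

(r4,c4) = G
(r5,c6) = F
(r6,c1) = A
(r6,c5) = G
(r7,c7) = F
(r2,c2) = A
(r2,c4) = C
(r4,c1) = E
(r4,c7) = C
(r5,c5) = E
(r6,c2) = C
(r7,c3) = G
(r3,c1) = F
(r4,c3) = A
(r5,c2) = B
(r5,c3) = C
(r7,c2) = D
(r1,c2) = E
(r1,c7) = B
(r2,c1) = D
(r2,c5) = F
(r2,c7) = G
(r3,c2) = G
(r3,c7) = E
(r1,c3) = F
(r1,c5) = D
(r2,c3) = B

C E F A D G B / D A B C F E G / F G D B C A E / E F A G B D C / G B C D E F A / A C E F G B D / B D G E A C F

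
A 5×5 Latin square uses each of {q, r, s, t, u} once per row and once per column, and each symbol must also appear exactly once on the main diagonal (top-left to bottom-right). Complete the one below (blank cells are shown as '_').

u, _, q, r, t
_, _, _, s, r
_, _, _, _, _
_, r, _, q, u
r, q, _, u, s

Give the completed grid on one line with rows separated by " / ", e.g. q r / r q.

u s q r t / q t u s r / s u r t q / t r s q u / r q t u s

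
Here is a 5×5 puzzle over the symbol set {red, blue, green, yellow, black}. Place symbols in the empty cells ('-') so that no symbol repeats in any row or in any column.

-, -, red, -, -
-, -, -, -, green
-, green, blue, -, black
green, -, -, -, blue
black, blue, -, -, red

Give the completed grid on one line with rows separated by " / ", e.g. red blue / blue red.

blue black red green yellow / red yellow black blue green / yellow green blue red black / green red yellow black blue / black blue green yellow red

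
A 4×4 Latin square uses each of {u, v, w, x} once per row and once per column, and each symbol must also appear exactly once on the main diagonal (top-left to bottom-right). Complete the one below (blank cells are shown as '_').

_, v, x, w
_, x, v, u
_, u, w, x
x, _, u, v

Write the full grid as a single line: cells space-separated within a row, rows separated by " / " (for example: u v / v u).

(r1,c1) = u
(r2,c1) = w
(r3,c1) = v
(r4,c2) = w

u v x w / w x v u / v u w x / x w u v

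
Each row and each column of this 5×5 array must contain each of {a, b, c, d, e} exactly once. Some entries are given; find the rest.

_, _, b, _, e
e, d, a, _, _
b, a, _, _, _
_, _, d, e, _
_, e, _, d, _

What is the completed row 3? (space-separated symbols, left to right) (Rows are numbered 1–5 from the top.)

b a e c d

(r1,c2) = c
(r1,c4) = a
(r3,c4) = c
(r3,c5) = d
(r4,c2) = b
(r5,c3) = c
(r1,c1) = d
(r2,c4) = b
(r2,c5) = c
(r3,c3) = e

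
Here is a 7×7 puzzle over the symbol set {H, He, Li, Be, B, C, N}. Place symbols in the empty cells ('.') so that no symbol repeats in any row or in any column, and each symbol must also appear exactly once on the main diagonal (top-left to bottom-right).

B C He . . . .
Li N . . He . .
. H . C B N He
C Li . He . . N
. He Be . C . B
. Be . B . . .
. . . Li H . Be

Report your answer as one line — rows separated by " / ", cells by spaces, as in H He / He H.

B C He H N Be Li / Li N B Be He C H / Be H Li C B N He / C Li H He Be B N / H He Be N C Li B / He Be N B Li H C / N B C Li H He Be

At row 3, column 1: row 3 has {H,He,B,C,N}; column 1 has {Li,B,C}; that leaves Be.
At row 3, column 3: row 3 has {H,He,Be,B,C,N}; column 3 has {He,Be}; the diagonal has {He,Be,B,C,N}; that leaves Li.
At row 4, column 5: row 4 has {He,Li,C,N}; column 5 has {H,He,B,C}; that leaves Be.
At row 6, column 6: row 6 has {Be,B}; column 6 has {N}; the diagonal has {He,Li,Be,B,C,N}; that leaves H.
At row 7, column 2: row 7 has {H,Li,Be}; column 2 has {H,He,Li,Be,C,N}; that leaves B.
At row 4, column 6: row 4 has {He,Li,Be,C,N}; column 6 has {H,N}; that leaves B.
At row 5, column 6: row 5 has {He,Be,B,C}; column 6 has {H,B,N}; that leaves Li.
At row 1, column 6: row 1 has {He,B,C}; column 6 has {H,Li,B,N}; that leaves Be.
At row 2, column 6: row 2 has {He,Li,N}; column 6 has {H,Li,Be,B,N}; that leaves C.
At row 2, column 7: row 2 has {He,Li,C,N}; column 7 has {He,Be,B,N}; that leaves H.
At row 4, column 3: row 4 has {He,Li,Be,B,C,N}; column 3 has {He,Li,Be}; that leaves H.
At row 7, column 6: row 7 has {H,Li,Be,B}; column 6 has {H,Li,Be,B,C,N}; that leaves He.
At row 1, column 7: row 1 has {He,Be,B,C}; column 7 has {H,He,Be,B,N}; that leaves Li.
At row 2, column 3: row 2 has {H,He,Li,C,N}; column 3 has {H,He,Li,Be}; that leaves B.
At row 2, column 4: row 2 has {H,He,Li,B,C,N}; column 4 has {He,Li,B,C}; that leaves Be.
At row 6, column 7: row 6 has {H,Be,B}; column 7 has {H,He,Li,Be,B,N}; that leaves C.
At row 7, column 1: row 7 has {H,He,Li,Be,B}; column 1 has {Li,Be,B,C}; that leaves N.
At row 7, column 3: row 7 has {H,He,Li,Be,B,N}; column 3 has {H,He,Li,Be,B}; that leaves C.
At row 1, column 5: row 1 has {He,Li,Be,B,C}; column 5 has {H,He,Be,B,C}; that leaves N.
At row 5, column 1: row 5 has {He,Li,Be,B,C}; column 1 has {Li,Be,B,C,N}; that leaves H.
At row 5, column 4: row 5 has {H,He,Li,Be,B,C}; column 4 has {He,Li,Be,B,C}; that leaves N.
At row 6, column 1: row 6 has {H,Be,B,C}; column 1 has {H,Li,Be,B,C,N}; that leaves He.
At row 6, column 3: row 6 has {H,He,Be,B,C}; column 3 has {H,He,Li,Be,B,C}; that leaves N.
At row 6, column 5: row 6 has {H,He,Be,B,C,N}; column 5 has {H,He,Be,B,C,N}; that leaves Li.
At row 1, column 4: row 1 has {He,Li,Be,B,C,N}; column 4 has {He,Li,Be,B,C,N}; that leaves H.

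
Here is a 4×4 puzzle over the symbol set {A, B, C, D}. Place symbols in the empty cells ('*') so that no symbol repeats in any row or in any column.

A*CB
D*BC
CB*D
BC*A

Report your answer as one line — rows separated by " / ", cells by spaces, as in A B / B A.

A D C B / D A B C / C B A D / B C D A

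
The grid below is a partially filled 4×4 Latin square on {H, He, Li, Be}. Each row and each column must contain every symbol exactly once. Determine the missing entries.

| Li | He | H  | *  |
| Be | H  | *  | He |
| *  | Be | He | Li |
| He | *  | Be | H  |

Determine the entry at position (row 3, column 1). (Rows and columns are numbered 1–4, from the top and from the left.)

H

row 1 has {H,He,Li}; column 4 has {H,He,Li} — only Be is left for (r1,c4).
row 2 has {H,He,Be}; column 3 has {H,He,Be} — only Li is left for (r2,c3).
row 3 has {He,Li,Be}; column 1 has {He,Li,Be} — only H is left for (r3,c1).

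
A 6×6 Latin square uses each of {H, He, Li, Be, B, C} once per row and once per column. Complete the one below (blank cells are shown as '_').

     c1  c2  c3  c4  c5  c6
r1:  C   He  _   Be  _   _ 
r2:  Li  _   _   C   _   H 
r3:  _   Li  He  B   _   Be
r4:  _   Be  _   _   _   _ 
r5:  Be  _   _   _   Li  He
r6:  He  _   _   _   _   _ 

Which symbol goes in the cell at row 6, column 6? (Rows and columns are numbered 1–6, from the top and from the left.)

B

(r2,c2) = B
(r2,c3) = Be
(r2,c5) = He
(r3,c1) = H
(r3,c5) = C
(r4,c1) = B
(r4,c5) = H
(r5,c4) = H
(r6,c4) = Li
(r1,c5) = B
(r1,c6) = Li
(r4,c4) = He
(r4,c6) = C
(r5,c2) = C
(r5,c3) = B
(r6,c2) = H
(r6,c3) = C
(r6,c5) = Be
(r6,c6) = B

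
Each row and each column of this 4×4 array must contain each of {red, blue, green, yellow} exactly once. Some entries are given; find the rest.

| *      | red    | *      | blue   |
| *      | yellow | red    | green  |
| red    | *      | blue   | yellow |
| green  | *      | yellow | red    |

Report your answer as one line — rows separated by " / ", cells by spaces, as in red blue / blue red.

yellow red green blue / blue yellow red green / red green blue yellow / green blue yellow red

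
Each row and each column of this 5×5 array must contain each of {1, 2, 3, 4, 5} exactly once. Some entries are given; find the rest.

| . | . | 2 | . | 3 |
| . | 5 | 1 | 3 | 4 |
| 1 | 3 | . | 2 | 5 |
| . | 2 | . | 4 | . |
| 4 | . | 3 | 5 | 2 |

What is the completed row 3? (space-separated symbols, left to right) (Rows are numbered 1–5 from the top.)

1 3 4 2 5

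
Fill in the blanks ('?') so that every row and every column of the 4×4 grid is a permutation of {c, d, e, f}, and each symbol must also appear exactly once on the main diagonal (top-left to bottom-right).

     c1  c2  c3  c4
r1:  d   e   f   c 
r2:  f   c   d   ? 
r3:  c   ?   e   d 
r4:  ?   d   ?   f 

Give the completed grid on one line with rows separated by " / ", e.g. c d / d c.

d e f c / f c d e / c f e d / e d c f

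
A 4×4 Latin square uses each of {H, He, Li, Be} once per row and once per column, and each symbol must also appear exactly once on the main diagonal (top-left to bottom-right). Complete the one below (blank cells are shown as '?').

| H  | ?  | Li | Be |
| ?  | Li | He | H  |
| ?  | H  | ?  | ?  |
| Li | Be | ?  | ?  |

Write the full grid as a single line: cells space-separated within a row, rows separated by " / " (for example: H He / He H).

H He Li Be / Be Li He H / He H Be Li / Li Be H He

At row 1, column 2: row 1 has {H,Li,Be}; column 2 has {H,Li,Be}; that leaves He.
At row 2, column 1: row 2 has {H,He,Li}; column 1 has {H,Li}; that leaves Be.
At row 3, column 1: row 3 has {H}; column 1 has {H,Li,Be}; that leaves He.
At row 3, column 3: row 3 has {H,He}; column 3 has {He,Li}; the diagonal has {H,Li}; that leaves Be.
At row 3, column 4: row 3 has {H,He,Be}; column 4 has {H,Be}; that leaves Li.
At row 4, column 3: row 4 has {Li,Be}; column 3 has {He,Li,Be}; that leaves H.
At row 4, column 4: row 4 has {H,Li,Be}; column 4 has {H,Li,Be}; the diagonal has {H,Li,Be}; that leaves He.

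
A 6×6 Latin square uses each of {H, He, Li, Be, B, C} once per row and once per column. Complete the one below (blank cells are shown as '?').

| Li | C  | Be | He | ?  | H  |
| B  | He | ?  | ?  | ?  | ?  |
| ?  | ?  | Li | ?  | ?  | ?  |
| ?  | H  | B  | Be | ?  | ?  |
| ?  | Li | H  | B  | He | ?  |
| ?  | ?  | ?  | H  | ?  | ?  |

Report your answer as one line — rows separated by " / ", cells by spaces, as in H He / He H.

Li C Be He B H / B He C Li H Be / H B Li C Be He / He H B Be C Li / Be Li H B He C / C Be He H Li B

(r1,c5): row 1 has {H,He,Li,Be,C}; column 5 has {He}, so it must be B.
(r2,c3): row 2 has {He,B}; column 3 has {H,Li,Be,B}, so it must be C.
(r2,c4): row 2 has {He,B,C}; column 4 has {H,He,Be,B}, so it must be Li.
(r2,c6): row 2 has {He,Li,B,C}; column 6 has {H}, so it must be Be.
(r3,c4): row 3 has {Li}; column 4 has {H,He,Li,Be,B}, so it must be C.
(r5,c6): row 5 has {H,He,Li,B}; column 6 has {H,Be}, so it must be C.
(r6,c3): row 6 has {H}; column 3 has {H,Li,Be,B,C}, so it must be He.
(r2,c5): row 2 has {He,Li,Be,B,C}; column 5 has {He,B}, so it must be H.
(r3,c5): row 3 has {Li,C}; column 5 has {H,He,B}, so it must be Be.
(r5,c1): row 5 has {H,He,Li,B,C}; column 1 has {Li,B}, so it must be Be.
(r6,c1): row 6 has {H,He}; column 1 has {Li,Be,B}, so it must be C.
(r6,c5): row 6 has {H,He,C}; column 5 has {H,He,Be,B}, so it must be Li.
(r6,c6): row 6 has {H,He,Li,C}; column 6 has {H,Be,C}, so it must be B.
(r3,c2): row 3 has {Li,Be,C}; column 2 has {H,He,Li,C}, so it must be B.
(r3,c6): row 3 has {Li,Be,B,C}; column 6 has {H,Be,B,C}, so it must be He.
(r4,c1): row 4 has {H,Be,B}; column 1 has {Li,Be,B,C}, so it must be He.
(r4,c5): row 4 has {H,He,Be,B}; column 5 has {H,He,Li,Be,B}, so it must be C.
(r4,c6): row 4 has {H,He,Be,B,C}; column 6 has {H,He,Be,B,C}, so it must be Li.
(r6,c2): row 6 has {H,He,Li,B,C}; column 2 has {H,He,Li,B,C}, so it must be Be.
(r3,c1): row 3 has {He,Li,Be,B,C}; column 1 has {He,Li,Be,B,C}, so it must be H.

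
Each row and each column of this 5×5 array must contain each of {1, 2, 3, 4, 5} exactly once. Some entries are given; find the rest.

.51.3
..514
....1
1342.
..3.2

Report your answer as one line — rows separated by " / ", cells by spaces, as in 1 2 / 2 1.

2 5 1 4 3 / 3 2 5 1 4 / 5 4 2 3 1 / 1 3 4 2 5 / 4 1 3 5 2

(r1,c4) = 4
(r2,c2) = 2
(r3,c2) = 4
(r3,c3) = 2
(r4,c5) = 5
(r5,c2) = 1
(r5,c4) = 5
(r1,c1) = 2
(r2,c1) = 3
(r3,c1) = 5
(r3,c4) = 3
(r5,c1) = 4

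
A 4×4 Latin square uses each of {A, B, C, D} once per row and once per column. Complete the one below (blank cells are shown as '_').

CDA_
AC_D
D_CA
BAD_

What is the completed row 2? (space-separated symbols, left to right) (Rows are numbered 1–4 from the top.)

A C B D

At row 1, column 4: row 1 has {A,C,D}; column 4 has {A,D}; that leaves B.
At row 2, column 3: row 2 has {A,C,D}; column 3 has {A,C,D}; that leaves B.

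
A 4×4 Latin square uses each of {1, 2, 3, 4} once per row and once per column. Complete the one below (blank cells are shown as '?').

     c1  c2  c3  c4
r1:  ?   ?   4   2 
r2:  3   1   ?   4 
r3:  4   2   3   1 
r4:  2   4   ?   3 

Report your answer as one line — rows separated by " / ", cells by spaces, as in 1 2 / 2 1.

(r1,c1) = 1
(r1,c2) = 3
(r2,c3) = 2
(r4,c3) = 1

1 3 4 2 / 3 1 2 4 / 4 2 3 1 / 2 4 1 3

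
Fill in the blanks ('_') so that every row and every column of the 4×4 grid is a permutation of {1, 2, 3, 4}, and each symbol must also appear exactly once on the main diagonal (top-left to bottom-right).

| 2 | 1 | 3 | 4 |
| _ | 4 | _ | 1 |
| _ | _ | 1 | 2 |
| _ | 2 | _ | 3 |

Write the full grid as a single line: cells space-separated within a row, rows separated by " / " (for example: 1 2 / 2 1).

2 1 3 4 / 3 4 2 1 / 4 3 1 2 / 1 2 4 3

row 2 has {1,4}; column 1 has {2} — only 3 is left for (r2,c1).
row 2 has {1,3,4}; column 3 has {1,3} — only 2 is left for (r2,c3).
row 3 has {1,2}; column 1 has {2,3} — only 4 is left for (r3,c1).
row 3 has {1,2,4}; column 2 has {1,2,4} — only 3 is left for (r3,c2).
row 4 has {2,3}; column 1 has {2,3,4} — only 1 is left for (r4,c1).
row 4 has {1,2,3}; column 3 has {1,2,3} — only 4 is left for (r4,c3).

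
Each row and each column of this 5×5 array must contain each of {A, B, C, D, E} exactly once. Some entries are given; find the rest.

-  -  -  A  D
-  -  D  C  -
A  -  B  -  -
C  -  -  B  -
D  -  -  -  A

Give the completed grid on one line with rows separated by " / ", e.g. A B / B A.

Cell (r4,c5): row 4 has {B,C}; column 5 has {A,D} → E.
Cell (r5,c4): row 5 has {A,D}; column 4 has {A,B,C} → E.
Cell (r2,c5): row 2 has {C,D}; column 5 has {A,D,E} → B.
Cell (r3,c4): row 3 has {A,B}; column 4 has {A,B,C,E} → D.
Cell (r3,c5): row 3 has {A,B,D}; column 5 has {A,B,D,E} → C.
Cell (r4,c3): row 4 has {B,C,E}; column 3 has {B,D} → A.
Cell (r5,c3): row 5 has {A,D,E}; column 3 has {A,B,D} → C.
Cell (r1,c3): row 1 has {A,D}; column 3 has {A,B,C,D} → E.
Cell (r2,c1): row 2 has {B,C,D}; column 1 has {A,C,D} → E.
Cell (r2,c2): row 2 has {B,C,D,E}; column 2 is empty so far → A.
Cell (r3,c2): row 3 has {A,B,C,D}; column 2 has {A} → E.
Cell (r4,c2): row 4 has {A,B,C,E}; column 2 has {A,E} → D.
Cell (r5,c2): row 5 has {A,C,D,E}; column 2 has {A,D,E} → B.
Cell (r1,c1): row 1 has {A,D,E}; column 1 has {A,C,D,E} → B.
Cell (r1,c2): row 1 has {A,B,D,E}; column 2 has {A,B,D,E} → C.

B C E A D / E A D C B / A E B D C / C D A B E / D B C E A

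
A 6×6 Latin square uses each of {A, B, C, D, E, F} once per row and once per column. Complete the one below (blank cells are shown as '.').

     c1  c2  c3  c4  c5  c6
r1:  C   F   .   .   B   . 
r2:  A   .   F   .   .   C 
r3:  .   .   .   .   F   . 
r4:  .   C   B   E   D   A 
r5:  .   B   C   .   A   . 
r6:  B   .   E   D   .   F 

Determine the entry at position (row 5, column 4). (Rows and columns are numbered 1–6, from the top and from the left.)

F

(r1,c4) = A
(r2,c4) = B
(r2,c5) = E
(r3,c4) = C
(r4,c1) = F
(r5,c4) = F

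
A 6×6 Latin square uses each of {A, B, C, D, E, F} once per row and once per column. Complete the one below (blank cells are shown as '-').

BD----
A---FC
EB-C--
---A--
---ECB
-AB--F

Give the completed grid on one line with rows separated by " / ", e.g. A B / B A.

B D C F A E / A E D B F C / E B F C D A / F C E A B D / D F A E C B / C A B D E F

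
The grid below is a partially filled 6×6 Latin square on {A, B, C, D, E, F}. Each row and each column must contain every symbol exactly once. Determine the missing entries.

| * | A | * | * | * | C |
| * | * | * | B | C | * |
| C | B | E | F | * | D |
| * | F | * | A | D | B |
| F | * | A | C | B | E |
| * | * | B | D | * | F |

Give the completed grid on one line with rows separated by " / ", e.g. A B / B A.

B A D E F C / D E F B C A / C B E F A D / E F C A D B / F D A C B E / A C B D E F

At row 1, column 4: row 1 has {A,C}; column 4 has {A,B,C,D,F}; that leaves E.
At row 1, column 5: row 1 has {A,C,E}; column 5 has {B,C,D}; that leaves F.
At row 2, column 6: row 2 has {B,C}; column 6 has {B,C,D,E,F}; that leaves A.
At row 3, column 5: row 3 has {B,C,D,E,F}; column 5 has {B,C,D,F}; that leaves A.
At row 4, column 1: row 4 has {A,B,D,F}; column 1 has {C,F}; that leaves E.
At row 4, column 3: row 4 has {A,B,D,E,F}; column 3 has {A,B,E}; that leaves C.
At row 5, column 2: row 5 has {A,B,C,E,F}; column 2 has {A,B,F}; that leaves D.
At row 6, column 1: row 6 has {B,D,F}; column 1 has {C,E,F}; that leaves A.
At row 6, column 5: row 6 has {A,B,D,F}; column 5 has {A,B,C,D,F}; that leaves E.
At row 1, column 3: row 1 has {A,C,E,F}; column 3 has {A,B,C,E}; that leaves D.
At row 2, column 1: row 2 has {A,B,C}; column 1 has {A,C,E,F}; that leaves D.
At row 2, column 2: row 2 has {A,B,C,D}; column 2 has {A,B,D,F}; that leaves E.
At row 2, column 3: row 2 has {A,B,C,D,E}; column 3 has {A,B,C,D,E}; that leaves F.
At row 6, column 2: row 6 has {A,B,D,E,F}; column 2 has {A,B,D,E,F}; that leaves C.
At row 1, column 1: row 1 has {A,C,D,E,F}; column 1 has {A,C,D,E,F}; that leaves B.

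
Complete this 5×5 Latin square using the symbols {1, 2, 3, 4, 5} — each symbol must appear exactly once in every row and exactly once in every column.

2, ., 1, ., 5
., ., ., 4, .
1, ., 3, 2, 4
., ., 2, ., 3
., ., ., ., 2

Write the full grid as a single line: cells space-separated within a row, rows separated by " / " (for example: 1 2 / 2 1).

2 4 1 3 5 / 3 2 5 4 1 / 1 5 3 2 4 / 4 1 2 5 3 / 5 3 4 1 2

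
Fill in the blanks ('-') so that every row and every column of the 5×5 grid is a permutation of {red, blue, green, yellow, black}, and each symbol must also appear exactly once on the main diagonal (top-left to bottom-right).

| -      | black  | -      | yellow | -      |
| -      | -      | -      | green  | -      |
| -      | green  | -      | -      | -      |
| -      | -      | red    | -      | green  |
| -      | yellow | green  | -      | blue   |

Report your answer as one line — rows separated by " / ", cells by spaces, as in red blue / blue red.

green black blue yellow red / blue red black green yellow / red green yellow blue black / yellow blue red black green / black yellow green red blue

row 1 has {yellow,black}; column 3 has {red,green} — only blue is left for (r1,c3).
row 1 has {blue,yellow,black}; column 5 has {blue,green} — only red is left for (r1,c5).
row 2 has {green}; column 2 has {green,yellow,black}; the diagonal has {blue} — only red is left for (r2,c2).
row 4 has {red,green}; column 2 has {red,green,yellow,black} — only blue is left for (r4,c2).
row 4 has {red,blue,green}; column 4 has {green,yellow}; the diagonal has {red,blue} — only black is left for (r4,c4).
row 5 has {blue,green,yellow}; column 4 has {green,yellow,black} — only red is left for (r5,c4).
row 1 has {red,blue,yellow,black}; column 1 is empty so far; the diagonal has {red,blue,black} — only green is left for (r1,c1).
row 3 has {green}; column 3 has {red,blue,green}; the diagonal has {red,blue,green,black} — only yellow is left for (r3,c3).
row 3 has {green,yellow}; column 4 has {red,green,yellow,black} — only blue is left for (r3,c4).
row 3 has {blue,green,yellow}; column 5 has {red,blue,green} — only black is left for (r3,c5).
row 4 has {red,blue,green,black}; column 1 has {green} — only yellow is left for (r4,c1).
row 5 has {red,blue,green,yellow}; column 1 has {green,yellow} — only black is left for (r5,c1).
row 2 has {red,green}; column 1 has {green,yellow,black} — only blue is left for (r2,c1).
row 2 has {red,blue,green}; column 3 has {red,blue,green,yellow} — only black is left for (r2,c3).
row 2 has {red,blue,green,black}; column 5 has {red,blue,green,black} — only yellow is left for (r2,c5).
row 3 has {blue,green,yellow,black}; column 1 has {blue,green,yellow,black} — only red is left for (r3,c1).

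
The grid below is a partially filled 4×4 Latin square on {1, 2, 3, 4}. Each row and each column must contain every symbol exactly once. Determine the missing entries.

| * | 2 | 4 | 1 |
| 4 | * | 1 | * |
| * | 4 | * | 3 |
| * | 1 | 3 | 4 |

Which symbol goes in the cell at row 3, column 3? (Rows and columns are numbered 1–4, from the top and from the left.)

(r1,c1) = 3
(r2,c2) = 3
(r2,c4) = 2
(r3,c3) = 2

2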